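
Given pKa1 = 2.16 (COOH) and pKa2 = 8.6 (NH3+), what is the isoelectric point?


pI = (pKa1 + pKa2) / 2
pI = (2.16 + 8.6) / 2
pI = 5.38

5.38


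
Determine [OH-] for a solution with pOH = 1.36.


[OH-] = 10^(-pOH)
[OH-] = 10^(-1.36)
[OH-] = 0.0437 M

0.0437 M


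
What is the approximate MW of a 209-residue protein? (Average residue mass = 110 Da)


MW = n_residues * 110 Da
MW = 209 * 110
MW = 22990 Da

22990 Da


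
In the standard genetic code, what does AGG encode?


Standard genetic code lookup.
Codon AGG -> Arg

Arg


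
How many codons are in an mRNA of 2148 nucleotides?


codons = nucleotides / 3
codons = 2148 / 3 = 716

716


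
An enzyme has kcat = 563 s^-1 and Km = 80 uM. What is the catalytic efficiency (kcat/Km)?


Catalytic efficiency = kcat / Km
= 563 / 80
= 7.0375 uM^-1*s^-1

7.0375 uM^-1*s^-1


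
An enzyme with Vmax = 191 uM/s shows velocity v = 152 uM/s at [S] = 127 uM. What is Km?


Km = [S] * (Vmax - v) / v
Km = 127 * (191 - 152) / 152
Km = 32.5855 uM

32.5855 uM


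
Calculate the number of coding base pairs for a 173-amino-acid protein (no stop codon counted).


Each amino acid = 1 codon = 3 bp
bp = 173 * 3 = 519 bp

519 bp


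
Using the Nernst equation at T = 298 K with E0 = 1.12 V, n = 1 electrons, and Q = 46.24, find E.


E = E0 - (RT/nF) * ln(Q)
E = 1.12 - (8.314 * 298 / (1 * 96485)) * ln(46.24)
E = 1.0216 V

1.0216 V


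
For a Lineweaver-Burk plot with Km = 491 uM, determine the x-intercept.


x-intercept = -1/Km
= -1/491
= -0.002 1/uM

-0.002 1/uM


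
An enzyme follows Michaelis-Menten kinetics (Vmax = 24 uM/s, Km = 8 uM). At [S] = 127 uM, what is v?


v = Vmax * [S] / (Km + [S])
v = 24 * 127 / (8 + 127)
v = 22.5778 uM/s

22.5778 uM/s


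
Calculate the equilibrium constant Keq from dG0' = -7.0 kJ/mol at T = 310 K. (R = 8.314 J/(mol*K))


Keq = exp(-dG0 * 1000 / (R * T))
Keq = exp(-(-7.0) * 1000 / (8.314 * 310))
Keq = 15.1194

15.1194


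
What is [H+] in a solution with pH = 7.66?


[H+] = 10^(-pH)
[H+] = 10^(-7.66)
[H+] = 2.188e-08 M

2.188e-08 M


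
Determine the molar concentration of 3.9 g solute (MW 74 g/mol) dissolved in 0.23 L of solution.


C = (mass / MW) / volume
C = (3.9 / 74) / 0.23
C = 0.2291 M

0.2291 M


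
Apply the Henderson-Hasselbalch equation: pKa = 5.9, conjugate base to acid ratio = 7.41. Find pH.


pH = pKa + log10([A-]/[HA])
pH = 5.9 + log10(7.41)
pH = 6.7698

6.7698


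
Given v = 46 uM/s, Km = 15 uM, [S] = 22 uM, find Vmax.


Vmax = v * (Km + [S]) / [S]
Vmax = 46 * (15 + 22) / 22
Vmax = 77.3636 uM/s

77.3636 uM/s


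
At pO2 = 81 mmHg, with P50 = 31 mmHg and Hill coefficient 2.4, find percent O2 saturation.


Y = pO2^n / (P50^n + pO2^n)
Y = 81^2.4 / (31^2.4 + 81^2.4)
Y = 90.93%

90.93%


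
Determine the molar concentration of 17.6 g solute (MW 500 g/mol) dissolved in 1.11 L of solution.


C = (mass / MW) / volume
C = (17.6 / 500) / 1.11
C = 0.0317 M

0.0317 M


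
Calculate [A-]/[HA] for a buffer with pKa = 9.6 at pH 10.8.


[A-]/[HA] = 10^(pH - pKa)
= 10^(10.8 - 9.6)
= 15.8489

15.8489


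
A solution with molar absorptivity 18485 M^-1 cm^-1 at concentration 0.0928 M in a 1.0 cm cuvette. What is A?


A = epsilon * c * l
A = 18485 * 0.0928 * 1.0
A = 1715.408

1715.408


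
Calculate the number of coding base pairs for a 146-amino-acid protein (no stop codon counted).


Each amino acid = 1 codon = 3 bp
bp = 146 * 3 = 438 bp

438 bp


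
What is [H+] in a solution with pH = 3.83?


[H+] = 10^(-pH)
[H+] = 10^(-3.83)
[H+] = 1.479e-04 M

1.479e-04 M


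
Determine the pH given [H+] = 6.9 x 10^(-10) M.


pH = -log10([H+])
pH = -log10(6.9 x 10^(-10))
pH = 9.1612

9.1612


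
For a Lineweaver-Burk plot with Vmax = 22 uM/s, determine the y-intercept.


y-intercept = 1/Vmax
= 1/22
= 0.0455 s/uM

0.0455 s/uM


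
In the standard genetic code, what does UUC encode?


Standard genetic code lookup.
Codon UUC -> Phe

Phe


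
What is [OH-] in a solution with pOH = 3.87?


[OH-] = 10^(-pOH)
[OH-] = 10^(-3.87)
[OH-] = 1.349e-04 M

1.349e-04 M


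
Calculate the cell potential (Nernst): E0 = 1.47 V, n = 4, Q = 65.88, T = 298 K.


E = E0 - (RT/nF) * ln(Q)
E = 1.47 - (8.314 * 298 / (4 * 96485)) * ln(65.88)
E = 1.4431 V

1.4431 V


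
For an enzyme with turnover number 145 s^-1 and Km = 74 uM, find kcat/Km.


Catalytic efficiency = kcat / Km
= 145 / 74
= 1.9595 uM^-1*s^-1

1.9595 uM^-1*s^-1


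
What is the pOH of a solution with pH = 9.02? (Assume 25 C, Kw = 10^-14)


pOH = 14 - pH
pOH = 14 - 9.02
pOH = 4.98

4.98


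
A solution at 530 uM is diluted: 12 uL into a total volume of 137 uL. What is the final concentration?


C2 = C1 * V1 / V2
C2 = 530 * 12 / 137
C2 = 46.4234 uM

46.4234 uM


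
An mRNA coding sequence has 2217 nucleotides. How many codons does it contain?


codons = nucleotides / 3
codons = 2217 / 3 = 739

739


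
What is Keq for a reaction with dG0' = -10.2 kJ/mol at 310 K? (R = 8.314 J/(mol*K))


Keq = exp(-dG0 * 1000 / (R * T))
Keq = exp(-(-10.2) * 1000 / (8.314 * 310))
Keq = 52.3299

52.3299


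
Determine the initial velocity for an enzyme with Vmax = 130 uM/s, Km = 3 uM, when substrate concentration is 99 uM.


v = Vmax * [S] / (Km + [S])
v = 130 * 99 / (3 + 99)
v = 126.1765 uM/s

126.1765 uM/s


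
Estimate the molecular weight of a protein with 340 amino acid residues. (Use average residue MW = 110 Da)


MW = n_residues * 110 Da
MW = 340 * 110
MW = 37400 Da

37400 Da


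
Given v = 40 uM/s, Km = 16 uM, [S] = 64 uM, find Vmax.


Vmax = v * (Km + [S]) / [S]
Vmax = 40 * (16 + 64) / 64
Vmax = 50.0 uM/s

50.0 uM/s


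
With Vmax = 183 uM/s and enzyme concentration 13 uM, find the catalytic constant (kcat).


kcat = Vmax / [E]t
kcat = 183 / 13
kcat = 14.0769 s^-1

14.0769 s^-1


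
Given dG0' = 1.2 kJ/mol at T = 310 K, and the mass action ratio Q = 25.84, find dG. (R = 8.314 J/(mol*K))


dG = dG0' + RT * ln(Q) / 1000
dG = 1.2 + 8.314 * 310 * ln(25.84) / 1000
dG = 9.5813 kJ/mol

9.5813 kJ/mol


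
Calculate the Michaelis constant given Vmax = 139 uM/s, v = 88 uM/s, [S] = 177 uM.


Km = [S] * (Vmax - v) / v
Km = 177 * (139 - 88) / 88
Km = 102.5795 uM

102.5795 uM


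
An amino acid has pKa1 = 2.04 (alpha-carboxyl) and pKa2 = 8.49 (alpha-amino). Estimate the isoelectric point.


pI = (pKa1 + pKa2) / 2
pI = (2.04 + 8.49) / 2
pI = 5.265

5.265


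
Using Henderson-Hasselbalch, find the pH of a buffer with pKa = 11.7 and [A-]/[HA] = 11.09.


pH = pKa + log10([A-]/[HA])
pH = 11.7 + log10(11.09)
pH = 12.7449

12.7449


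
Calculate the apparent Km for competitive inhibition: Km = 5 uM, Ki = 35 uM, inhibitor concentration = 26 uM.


Km_app = Km * (1 + [I]/Ki)
Km_app = 5 * (1 + 26/35)
Km_app = 8.7143 uM

8.7143 uM


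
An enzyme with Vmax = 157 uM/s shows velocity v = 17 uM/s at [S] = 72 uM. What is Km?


Km = [S] * (Vmax - v) / v
Km = 72 * (157 - 17) / 17
Km = 592.9412 uM

592.9412 uM


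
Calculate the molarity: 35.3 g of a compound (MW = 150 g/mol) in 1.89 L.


C = (mass / MW) / volume
C = (35.3 / 150) / 1.89
C = 0.1245 M

0.1245 M


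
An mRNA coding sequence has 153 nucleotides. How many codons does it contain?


codons = nucleotides / 3
codons = 153 / 3 = 51

51


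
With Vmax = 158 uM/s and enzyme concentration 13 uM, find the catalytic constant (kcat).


kcat = Vmax / [E]t
kcat = 158 / 13
kcat = 12.1538 s^-1

12.1538 s^-1


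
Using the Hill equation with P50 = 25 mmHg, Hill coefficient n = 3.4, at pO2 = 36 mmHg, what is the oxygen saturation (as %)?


Y = pO2^n / (P50^n + pO2^n)
Y = 36^3.4 / (25^3.4 + 36^3.4)
Y = 77.55%

77.55%


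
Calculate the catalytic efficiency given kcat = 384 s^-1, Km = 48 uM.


Catalytic efficiency = kcat / Km
= 384 / 48
= 8.0 uM^-1*s^-1

8.0 uM^-1*s^-1


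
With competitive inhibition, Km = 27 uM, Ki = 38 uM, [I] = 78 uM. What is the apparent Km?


Km_app = Km * (1 + [I]/Ki)
Km_app = 27 * (1 + 78/38)
Km_app = 82.4211 uM

82.4211 uM


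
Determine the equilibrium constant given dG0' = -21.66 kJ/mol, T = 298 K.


Keq = exp(-dG0 * 1000 / (R * T))
Keq = exp(-(-21.66) * 1000 / (8.314 * 298))
Keq = 6263.0971

6263.0971


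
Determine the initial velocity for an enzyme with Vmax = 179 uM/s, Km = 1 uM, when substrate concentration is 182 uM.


v = Vmax * [S] / (Km + [S])
v = 179 * 182 / (1 + 182)
v = 178.0219 uM/s

178.0219 uM/s


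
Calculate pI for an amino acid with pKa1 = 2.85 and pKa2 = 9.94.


pI = (pKa1 + pKa2) / 2
pI = (2.85 + 9.94) / 2
pI = 6.395

6.395


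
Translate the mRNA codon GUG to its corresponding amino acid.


Standard genetic code lookup.
Codon GUG -> Val

Val


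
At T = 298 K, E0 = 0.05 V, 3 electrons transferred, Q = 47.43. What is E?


E = E0 - (RT/nF) * ln(Q)
E = 0.05 - (8.314 * 298 / (3 * 96485)) * ln(47.43)
E = 0.017 V

0.017 V


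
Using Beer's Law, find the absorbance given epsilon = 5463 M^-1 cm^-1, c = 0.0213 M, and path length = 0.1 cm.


A = epsilon * c * l
A = 5463 * 0.0213 * 0.1
A = 11.6362

11.6362


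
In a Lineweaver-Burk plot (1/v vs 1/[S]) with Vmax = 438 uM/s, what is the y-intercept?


y-intercept = 1/Vmax
= 1/438
= 0.0023 s/uM

0.0023 s/uM


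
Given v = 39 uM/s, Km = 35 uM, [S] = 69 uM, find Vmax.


Vmax = v * (Km + [S]) / [S]
Vmax = 39 * (35 + 69) / 69
Vmax = 58.7826 uM/s

58.7826 uM/s


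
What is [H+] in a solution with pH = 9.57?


[H+] = 10^(-pH)
[H+] = 10^(-9.57)
[H+] = 2.692e-10 M

2.692e-10 M


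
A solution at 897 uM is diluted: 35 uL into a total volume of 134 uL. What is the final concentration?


C2 = C1 * V1 / V2
C2 = 897 * 35 / 134
C2 = 234.291 uM

234.291 uM


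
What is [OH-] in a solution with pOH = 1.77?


[OH-] = 10^(-pOH)
[OH-] = 10^(-1.77)
[OH-] = 0.017 M

0.017 M


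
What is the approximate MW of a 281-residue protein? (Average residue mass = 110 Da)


MW = n_residues * 110 Da
MW = 281 * 110
MW = 30910 Da

30910 Da


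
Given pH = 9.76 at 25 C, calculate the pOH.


pOH = 14 - pH
pOH = 14 - 9.76
pOH = 4.24

4.24


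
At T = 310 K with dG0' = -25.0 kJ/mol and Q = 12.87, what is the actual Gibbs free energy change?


dG = dG0' + RT * ln(Q) / 1000
dG = -25.0 + 8.314 * 310 * ln(12.87) / 1000
dG = -18.4152 kJ/mol

-18.4152 kJ/mol


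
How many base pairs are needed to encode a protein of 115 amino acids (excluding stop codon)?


Each amino acid = 1 codon = 3 bp
bp = 115 * 3 = 345 bp

345 bp


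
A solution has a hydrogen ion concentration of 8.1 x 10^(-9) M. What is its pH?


pH = -log10([H+])
pH = -log10(8.1 x 10^(-9))
pH = 8.0915

8.0915


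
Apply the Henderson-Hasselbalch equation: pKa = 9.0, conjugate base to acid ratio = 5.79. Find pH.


pH = pKa + log10([A-]/[HA])
pH = 9.0 + log10(5.79)
pH = 9.7627

9.7627


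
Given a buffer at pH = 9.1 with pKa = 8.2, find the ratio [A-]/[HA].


[A-]/[HA] = 10^(pH - pKa)
= 10^(9.1 - 8.2)
= 7.9433

7.9433


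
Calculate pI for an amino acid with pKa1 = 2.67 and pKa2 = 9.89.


pI = (pKa1 + pKa2) / 2
pI = (2.67 + 9.89) / 2
pI = 6.28

6.28


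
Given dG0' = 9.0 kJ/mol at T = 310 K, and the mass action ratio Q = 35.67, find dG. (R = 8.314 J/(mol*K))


dG = dG0' + RT * ln(Q) / 1000
dG = 9.0 + 8.314 * 310 * ln(35.67) / 1000
dG = 18.2122 kJ/mol

18.2122 kJ/mol


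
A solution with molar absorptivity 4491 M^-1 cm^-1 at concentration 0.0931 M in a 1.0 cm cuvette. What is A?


A = epsilon * c * l
A = 4491 * 0.0931 * 1.0
A = 418.1121

418.1121


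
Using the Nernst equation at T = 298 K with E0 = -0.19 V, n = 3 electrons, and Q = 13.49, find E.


E = E0 - (RT/nF) * ln(Q)
E = -0.19 - (8.314 * 298 / (3 * 96485)) * ln(13.49)
E = -0.2123 V

-0.2123 V


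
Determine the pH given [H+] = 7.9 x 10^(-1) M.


pH = -log10([H+])
pH = -log10(7.9 x 10^(-1))
pH = 0.1024

0.1024


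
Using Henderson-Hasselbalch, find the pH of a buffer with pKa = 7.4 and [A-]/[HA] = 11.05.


pH = pKa + log10([A-]/[HA])
pH = 7.4 + log10(11.05)
pH = 8.4434

8.4434


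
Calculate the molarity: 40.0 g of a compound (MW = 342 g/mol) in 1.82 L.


C = (mass / MW) / volume
C = (40.0 / 342) / 1.82
C = 0.0643 M

0.0643 M


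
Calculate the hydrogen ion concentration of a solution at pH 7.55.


[H+] = 10^(-pH)
[H+] = 10^(-7.55)
[H+] = 2.818e-08 M

2.818e-08 M


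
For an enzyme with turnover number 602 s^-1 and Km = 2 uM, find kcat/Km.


Catalytic efficiency = kcat / Km
= 602 / 2
= 301.0 uM^-1*s^-1

301.0 uM^-1*s^-1


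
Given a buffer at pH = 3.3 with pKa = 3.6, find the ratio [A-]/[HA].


[A-]/[HA] = 10^(pH - pKa)
= 10^(3.3 - 3.6)
= 0.5012

0.5012


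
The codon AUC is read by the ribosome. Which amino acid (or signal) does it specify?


Standard genetic code lookup.
Codon AUC -> Ile

Ile


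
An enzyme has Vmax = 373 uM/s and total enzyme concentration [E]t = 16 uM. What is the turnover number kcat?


kcat = Vmax / [E]t
kcat = 373 / 16
kcat = 23.3125 s^-1

23.3125 s^-1


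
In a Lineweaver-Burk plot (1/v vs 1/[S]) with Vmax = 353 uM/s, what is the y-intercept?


y-intercept = 1/Vmax
= 1/353
= 0.0028 s/uM

0.0028 s/uM


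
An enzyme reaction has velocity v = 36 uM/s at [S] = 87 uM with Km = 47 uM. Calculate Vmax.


Vmax = v * (Km + [S]) / [S]
Vmax = 36 * (47 + 87) / 87
Vmax = 55.4483 uM/s

55.4483 uM/s


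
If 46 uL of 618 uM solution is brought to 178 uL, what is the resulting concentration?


C2 = C1 * V1 / V2
C2 = 618 * 46 / 178
C2 = 159.7079 uM

159.7079 uM


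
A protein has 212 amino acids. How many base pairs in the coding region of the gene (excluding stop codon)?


Each amino acid = 1 codon = 3 bp
bp = 212 * 3 = 636 bp

636 bp


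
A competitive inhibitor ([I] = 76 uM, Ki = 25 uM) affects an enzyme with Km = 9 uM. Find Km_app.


Km_app = Km * (1 + [I]/Ki)
Km_app = 9 * (1 + 76/25)
Km_app = 36.36 uM

36.36 uM


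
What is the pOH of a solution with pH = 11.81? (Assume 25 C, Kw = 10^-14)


pOH = 14 - pH
pOH = 14 - 11.81
pOH = 2.19

2.19


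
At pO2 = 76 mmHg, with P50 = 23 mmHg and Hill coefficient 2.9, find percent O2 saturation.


Y = pO2^n / (P50^n + pO2^n)
Y = 76^2.9 / (23^2.9 + 76^2.9)
Y = 96.97%

96.97%


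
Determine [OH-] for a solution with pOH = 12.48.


[OH-] = 10^(-pOH)
[OH-] = 10^(-12.48)
[OH-] = 3.311e-13 M

3.311e-13 M


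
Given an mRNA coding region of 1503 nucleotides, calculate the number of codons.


codons = nucleotides / 3
codons = 1503 / 3 = 501

501


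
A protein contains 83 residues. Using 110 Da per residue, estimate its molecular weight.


MW = n_residues * 110 Da
MW = 83 * 110
MW = 9130 Da

9130 Da


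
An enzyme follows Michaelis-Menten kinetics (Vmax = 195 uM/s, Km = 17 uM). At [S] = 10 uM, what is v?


v = Vmax * [S] / (Km + [S])
v = 195 * 10 / (17 + 10)
v = 72.2222 uM/s

72.2222 uM/s


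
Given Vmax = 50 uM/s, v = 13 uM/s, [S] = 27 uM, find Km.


Km = [S] * (Vmax - v) / v
Km = 27 * (50 - 13) / 13
Km = 76.8462 uM

76.8462 uM


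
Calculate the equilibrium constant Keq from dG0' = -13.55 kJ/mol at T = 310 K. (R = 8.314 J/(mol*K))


Keq = exp(-dG0 * 1000 / (R * T))
Keq = exp(-(-13.55) * 1000 / (8.314 * 310))
Keq = 191.9737

191.9737


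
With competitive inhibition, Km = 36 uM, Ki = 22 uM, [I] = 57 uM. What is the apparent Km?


Km_app = Km * (1 + [I]/Ki)
Km_app = 36 * (1 + 57/22)
Km_app = 129.2727 uM

129.2727 uM


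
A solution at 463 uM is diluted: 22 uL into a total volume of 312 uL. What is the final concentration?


C2 = C1 * V1 / V2
C2 = 463 * 22 / 312
C2 = 32.6474 uM

32.6474 uM


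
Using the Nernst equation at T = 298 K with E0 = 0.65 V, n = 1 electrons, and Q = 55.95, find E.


E = E0 - (RT/nF) * ln(Q)
E = 0.65 - (8.314 * 298 / (1 * 96485)) * ln(55.95)
E = 0.5467 V

0.5467 V


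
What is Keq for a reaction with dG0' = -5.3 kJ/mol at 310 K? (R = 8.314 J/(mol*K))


Keq = exp(-dG0 * 1000 / (R * T))
Keq = exp(-(-5.3) * 1000 / (8.314 * 310))
Keq = 7.8176

7.8176


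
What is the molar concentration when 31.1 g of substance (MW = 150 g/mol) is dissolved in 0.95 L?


C = (mass / MW) / volume
C = (31.1 / 150) / 0.95
C = 0.2182 M

0.2182 M


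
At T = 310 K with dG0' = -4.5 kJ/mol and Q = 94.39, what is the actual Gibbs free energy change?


dG = dG0' + RT * ln(Q) / 1000
dG = -4.5 + 8.314 * 310 * ln(94.39) / 1000
dG = 7.2203 kJ/mol

7.2203 kJ/mol


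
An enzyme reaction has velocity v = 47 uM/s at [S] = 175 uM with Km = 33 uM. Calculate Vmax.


Vmax = v * (Km + [S]) / [S]
Vmax = 47 * (33 + 175) / 175
Vmax = 55.8629 uM/s

55.8629 uM/s


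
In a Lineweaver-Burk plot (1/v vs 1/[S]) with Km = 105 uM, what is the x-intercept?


x-intercept = -1/Km
= -1/105
= -0.0095 1/uM

-0.0095 1/uM


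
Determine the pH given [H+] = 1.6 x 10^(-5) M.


pH = -log10([H+])
pH = -log10(1.6 x 10^(-5))
pH = 4.7959

4.7959


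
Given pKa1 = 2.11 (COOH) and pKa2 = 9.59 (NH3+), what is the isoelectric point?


pI = (pKa1 + pKa2) / 2
pI = (2.11 + 9.59) / 2
pI = 5.85

5.85


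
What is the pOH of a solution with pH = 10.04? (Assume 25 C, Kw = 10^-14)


pOH = 14 - pH
pOH = 14 - 10.04
pOH = 3.96

3.96


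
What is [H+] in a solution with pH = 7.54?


[H+] = 10^(-pH)
[H+] = 10^(-7.54)
[H+] = 2.884e-08 M

2.884e-08 M


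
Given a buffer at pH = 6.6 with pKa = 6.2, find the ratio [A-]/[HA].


[A-]/[HA] = 10^(pH - pKa)
= 10^(6.6 - 6.2)
= 2.5119

2.5119


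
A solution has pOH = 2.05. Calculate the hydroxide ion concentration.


[OH-] = 10^(-pOH)
[OH-] = 10^(-2.05)
[OH-] = 0.0089 M

0.0089 M


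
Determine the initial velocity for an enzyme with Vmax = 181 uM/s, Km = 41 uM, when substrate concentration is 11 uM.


v = Vmax * [S] / (Km + [S])
v = 181 * 11 / (41 + 11)
v = 38.2885 uM/s

38.2885 uM/s


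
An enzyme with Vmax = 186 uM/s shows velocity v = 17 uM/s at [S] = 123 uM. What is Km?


Km = [S] * (Vmax - v) / v
Km = 123 * (186 - 17) / 17
Km = 1222.7647 uM

1222.7647 uM


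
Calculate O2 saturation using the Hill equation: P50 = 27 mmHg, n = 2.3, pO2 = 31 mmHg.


Y = pO2^n / (P50^n + pO2^n)
Y = 31^2.3 / (27^2.3 + 31^2.3)
Y = 57.88%

57.88%


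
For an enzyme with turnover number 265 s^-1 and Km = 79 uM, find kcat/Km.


Catalytic efficiency = kcat / Km
= 265 / 79
= 3.3544 uM^-1*s^-1

3.3544 uM^-1*s^-1


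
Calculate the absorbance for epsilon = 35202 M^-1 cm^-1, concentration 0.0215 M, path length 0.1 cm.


A = epsilon * c * l
A = 35202 * 0.0215 * 0.1
A = 75.6843

75.6843


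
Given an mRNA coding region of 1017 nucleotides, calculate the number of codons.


codons = nucleotides / 3
codons = 1017 / 3 = 339

339


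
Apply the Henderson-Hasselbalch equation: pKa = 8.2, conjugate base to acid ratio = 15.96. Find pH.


pH = pKa + log10([A-]/[HA])
pH = 8.2 + log10(15.96)
pH = 9.403

9.403


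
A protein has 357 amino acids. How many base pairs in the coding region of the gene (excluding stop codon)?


Each amino acid = 1 codon = 3 bp
bp = 357 * 3 = 1071 bp

1071 bp


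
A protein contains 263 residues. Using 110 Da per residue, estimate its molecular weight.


MW = n_residues * 110 Da
MW = 263 * 110
MW = 28930 Da

28930 Da


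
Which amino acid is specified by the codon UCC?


Standard genetic code lookup.
Codon UCC -> Ser

Ser


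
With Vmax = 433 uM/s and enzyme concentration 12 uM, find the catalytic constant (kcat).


kcat = Vmax / [E]t
kcat = 433 / 12
kcat = 36.0833 s^-1

36.0833 s^-1


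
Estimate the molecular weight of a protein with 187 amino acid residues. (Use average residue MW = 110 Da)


MW = n_residues * 110 Da
MW = 187 * 110
MW = 20570 Da

20570 Da


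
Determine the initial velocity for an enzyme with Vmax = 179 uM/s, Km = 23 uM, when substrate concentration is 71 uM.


v = Vmax * [S] / (Km + [S])
v = 179 * 71 / (23 + 71)
v = 135.2021 uM/s

135.2021 uM/s


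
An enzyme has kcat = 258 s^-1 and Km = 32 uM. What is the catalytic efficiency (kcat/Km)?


Catalytic efficiency = kcat / Km
= 258 / 32
= 8.0625 uM^-1*s^-1

8.0625 uM^-1*s^-1


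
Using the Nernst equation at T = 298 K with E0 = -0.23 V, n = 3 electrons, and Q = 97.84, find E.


E = E0 - (RT/nF) * ln(Q)
E = -0.23 - (8.314 * 298 / (3 * 96485)) * ln(97.84)
E = -0.2692 V

-0.2692 V


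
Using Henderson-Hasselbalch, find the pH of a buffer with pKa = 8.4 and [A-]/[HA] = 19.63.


pH = pKa + log10([A-]/[HA])
pH = 8.4 + log10(19.63)
pH = 9.6929

9.6929


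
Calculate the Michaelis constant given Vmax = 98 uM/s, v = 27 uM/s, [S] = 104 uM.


Km = [S] * (Vmax - v) / v
Km = 104 * (98 - 27) / 27
Km = 273.4815 uM

273.4815 uM


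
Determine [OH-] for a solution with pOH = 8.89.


[OH-] = 10^(-pOH)
[OH-] = 10^(-8.89)
[OH-] = 1.288e-09 M

1.288e-09 M


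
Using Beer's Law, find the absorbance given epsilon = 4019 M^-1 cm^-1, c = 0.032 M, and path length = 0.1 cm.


A = epsilon * c * l
A = 4019 * 0.032 * 0.1
A = 12.8608

12.8608


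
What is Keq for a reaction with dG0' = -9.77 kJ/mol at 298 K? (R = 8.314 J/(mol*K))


Keq = exp(-dG0 * 1000 / (R * T))
Keq = exp(-(-9.77) * 1000 / (8.314 * 298))
Keq = 51.5925

51.5925


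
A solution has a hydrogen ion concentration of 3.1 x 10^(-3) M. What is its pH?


pH = -log10([H+])
pH = -log10(3.1 x 10^(-3))
pH = 2.5086

2.5086


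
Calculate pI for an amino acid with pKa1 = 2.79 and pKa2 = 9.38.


pI = (pKa1 + pKa2) / 2
pI = (2.79 + 9.38) / 2
pI = 6.085

6.085


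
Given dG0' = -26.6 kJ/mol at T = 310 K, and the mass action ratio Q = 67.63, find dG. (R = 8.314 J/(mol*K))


dG = dG0' + RT * ln(Q) / 1000
dG = -26.6 + 8.314 * 310 * ln(67.63) / 1000
dG = -15.739 kJ/mol

-15.739 kJ/mol


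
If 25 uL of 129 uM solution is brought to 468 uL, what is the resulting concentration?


C2 = C1 * V1 / V2
C2 = 129 * 25 / 468
C2 = 6.891 uM

6.891 uM


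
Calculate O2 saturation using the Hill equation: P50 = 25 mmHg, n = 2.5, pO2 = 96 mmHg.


Y = pO2^n / (P50^n + pO2^n)
Y = 96^2.5 / (25^2.5 + 96^2.5)
Y = 96.65%

96.65%


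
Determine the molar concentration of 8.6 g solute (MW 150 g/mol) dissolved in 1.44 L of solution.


C = (mass / MW) / volume
C = (8.6 / 150) / 1.44
C = 0.0398 M

0.0398 M


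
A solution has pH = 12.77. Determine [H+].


[H+] = 10^(-pH)
[H+] = 10^(-12.77)
[H+] = 1.698e-13 M

1.698e-13 M


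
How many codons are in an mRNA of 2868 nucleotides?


codons = nucleotides / 3
codons = 2868 / 3 = 956

956


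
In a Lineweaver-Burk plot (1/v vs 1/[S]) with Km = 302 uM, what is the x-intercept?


x-intercept = -1/Km
= -1/302
= -0.0033 1/uM

-0.0033 1/uM


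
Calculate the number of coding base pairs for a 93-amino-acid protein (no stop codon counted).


Each amino acid = 1 codon = 3 bp
bp = 93 * 3 = 279 bp

279 bp


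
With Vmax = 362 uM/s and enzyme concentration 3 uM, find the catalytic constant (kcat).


kcat = Vmax / [E]t
kcat = 362 / 3
kcat = 120.6667 s^-1

120.6667 s^-1


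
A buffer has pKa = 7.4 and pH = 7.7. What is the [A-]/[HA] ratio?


[A-]/[HA] = 10^(pH - pKa)
= 10^(7.7 - 7.4)
= 1.9953

1.9953


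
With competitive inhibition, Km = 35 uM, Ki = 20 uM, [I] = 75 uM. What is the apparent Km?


Km_app = Km * (1 + [I]/Ki)
Km_app = 35 * (1 + 75/20)
Km_app = 166.25 uM

166.25 uM


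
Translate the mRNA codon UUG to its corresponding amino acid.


Standard genetic code lookup.
Codon UUG -> Leu

Leu


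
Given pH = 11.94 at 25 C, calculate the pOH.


pOH = 14 - pH
pOH = 14 - 11.94
pOH = 2.06

2.06


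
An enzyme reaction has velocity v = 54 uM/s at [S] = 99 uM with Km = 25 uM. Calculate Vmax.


Vmax = v * (Km + [S]) / [S]
Vmax = 54 * (25 + 99) / 99
Vmax = 67.6364 uM/s

67.6364 uM/s


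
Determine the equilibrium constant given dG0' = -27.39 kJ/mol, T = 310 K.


Keq = exp(-dG0 * 1000 / (R * T))
Keq = exp(-(-27.39) * 1000 / (8.314 * 310))
Keq = 41242.965

41242.965


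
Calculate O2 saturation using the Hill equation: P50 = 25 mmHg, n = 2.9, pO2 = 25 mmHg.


Y = pO2^n / (P50^n + pO2^n)
Y = 25^2.9 / (25^2.9 + 25^2.9)
Y = 50.0%

50.0%


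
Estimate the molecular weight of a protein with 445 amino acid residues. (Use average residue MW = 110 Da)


MW = n_residues * 110 Da
MW = 445 * 110
MW = 48950 Da

48950 Da


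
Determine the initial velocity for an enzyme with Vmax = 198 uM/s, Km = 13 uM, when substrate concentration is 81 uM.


v = Vmax * [S] / (Km + [S])
v = 198 * 81 / (13 + 81)
v = 170.617 uM/s

170.617 uM/s


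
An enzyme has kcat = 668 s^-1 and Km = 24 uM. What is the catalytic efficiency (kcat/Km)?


Catalytic efficiency = kcat / Km
= 668 / 24
= 27.8333 uM^-1*s^-1

27.8333 uM^-1*s^-1


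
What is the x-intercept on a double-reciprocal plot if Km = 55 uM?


x-intercept = -1/Km
= -1/55
= -0.0182 1/uM

-0.0182 1/uM


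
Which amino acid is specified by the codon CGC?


Standard genetic code lookup.
Codon CGC -> Arg

Arg


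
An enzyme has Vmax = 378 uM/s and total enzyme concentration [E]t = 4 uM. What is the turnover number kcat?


kcat = Vmax / [E]t
kcat = 378 / 4
kcat = 94.5 s^-1

94.5 s^-1


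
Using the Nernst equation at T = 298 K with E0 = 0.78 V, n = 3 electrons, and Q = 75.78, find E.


E = E0 - (RT/nF) * ln(Q)
E = 0.78 - (8.314 * 298 / (3 * 96485)) * ln(75.78)
E = 0.743 V

0.743 V


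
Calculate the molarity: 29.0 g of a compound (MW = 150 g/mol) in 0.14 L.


C = (mass / MW) / volume
C = (29.0 / 150) / 0.14
C = 1.381 M

1.381 M


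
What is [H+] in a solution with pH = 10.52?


[H+] = 10^(-pH)
[H+] = 10^(-10.52)
[H+] = 3.020e-11 M

3.020e-11 M


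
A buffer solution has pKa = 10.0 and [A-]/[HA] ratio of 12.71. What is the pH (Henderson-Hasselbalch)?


pH = pKa + log10([A-]/[HA])
pH = 10.0 + log10(12.71)
pH = 11.1041

11.1041


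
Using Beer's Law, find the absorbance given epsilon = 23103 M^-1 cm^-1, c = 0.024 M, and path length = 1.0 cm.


A = epsilon * c * l
A = 23103 * 0.024 * 1.0
A = 554.472

554.472


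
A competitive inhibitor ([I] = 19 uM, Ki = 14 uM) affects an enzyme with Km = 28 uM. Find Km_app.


Km_app = Km * (1 + [I]/Ki)
Km_app = 28 * (1 + 19/14)
Km_app = 66.0 uM

66.0 uM


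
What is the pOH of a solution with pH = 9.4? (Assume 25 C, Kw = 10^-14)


pOH = 14 - pH
pOH = 14 - 9.4
pOH = 4.6

4.6


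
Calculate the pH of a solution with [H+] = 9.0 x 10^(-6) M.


pH = -log10([H+])
pH = -log10(9.0 x 10^(-6))
pH = 5.0458

5.0458


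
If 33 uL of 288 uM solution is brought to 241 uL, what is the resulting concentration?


C2 = C1 * V1 / V2
C2 = 288 * 33 / 241
C2 = 39.4357 uM

39.4357 uM


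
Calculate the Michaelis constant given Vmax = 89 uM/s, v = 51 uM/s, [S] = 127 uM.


Km = [S] * (Vmax - v) / v
Km = 127 * (89 - 51) / 51
Km = 94.6275 uM

94.6275 uM


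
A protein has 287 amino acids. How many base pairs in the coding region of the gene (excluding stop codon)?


Each amino acid = 1 codon = 3 bp
bp = 287 * 3 = 861 bp

861 bp


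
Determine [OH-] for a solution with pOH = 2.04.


[OH-] = 10^(-pOH)
[OH-] = 10^(-2.04)
[OH-] = 0.0091 M

0.0091 M


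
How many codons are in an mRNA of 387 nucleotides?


codons = nucleotides / 3
codons = 387 / 3 = 129

129


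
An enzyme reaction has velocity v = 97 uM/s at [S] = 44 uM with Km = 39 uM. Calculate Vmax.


Vmax = v * (Km + [S]) / [S]
Vmax = 97 * (39 + 44) / 44
Vmax = 182.9773 uM/s

182.9773 uM/s


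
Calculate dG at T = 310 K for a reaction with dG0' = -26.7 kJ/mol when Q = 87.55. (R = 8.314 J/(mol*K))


dG = dG0' + RT * ln(Q) / 1000
dG = -26.7 + 8.314 * 310 * ln(87.55) / 1000
dG = -15.1736 kJ/mol

-15.1736 kJ/mol


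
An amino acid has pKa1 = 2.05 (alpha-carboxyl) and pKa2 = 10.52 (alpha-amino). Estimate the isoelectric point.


pI = (pKa1 + pKa2) / 2
pI = (2.05 + 10.52) / 2
pI = 6.285

6.285


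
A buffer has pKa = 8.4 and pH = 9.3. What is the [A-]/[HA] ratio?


[A-]/[HA] = 10^(pH - pKa)
= 10^(9.3 - 8.4)
= 7.9433

7.9433


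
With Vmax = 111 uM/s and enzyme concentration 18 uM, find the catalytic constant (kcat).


kcat = Vmax / [E]t
kcat = 111 / 18
kcat = 6.1667 s^-1

6.1667 s^-1


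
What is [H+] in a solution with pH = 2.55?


[H+] = 10^(-pH)
[H+] = 10^(-2.55)
[H+] = 0.0028 M

0.0028 M


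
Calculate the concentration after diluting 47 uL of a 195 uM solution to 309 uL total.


C2 = C1 * V1 / V2
C2 = 195 * 47 / 309
C2 = 29.6602 uM

29.6602 uM


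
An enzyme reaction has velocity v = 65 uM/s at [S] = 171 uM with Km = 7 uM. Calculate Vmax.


Vmax = v * (Km + [S]) / [S]
Vmax = 65 * (7 + 171) / 171
Vmax = 67.6608 uM/s

67.6608 uM/s


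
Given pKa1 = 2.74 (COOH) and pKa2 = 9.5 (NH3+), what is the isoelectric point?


pI = (pKa1 + pKa2) / 2
pI = (2.74 + 9.5) / 2
pI = 6.12

6.12


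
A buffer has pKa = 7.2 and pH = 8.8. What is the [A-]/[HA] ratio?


[A-]/[HA] = 10^(pH - pKa)
= 10^(8.8 - 7.2)
= 39.8107

39.8107


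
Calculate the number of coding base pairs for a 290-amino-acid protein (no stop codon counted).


Each amino acid = 1 codon = 3 bp
bp = 290 * 3 = 870 bp

870 bp


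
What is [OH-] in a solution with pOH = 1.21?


[OH-] = 10^(-pOH)
[OH-] = 10^(-1.21)
[OH-] = 0.0617 M

0.0617 M


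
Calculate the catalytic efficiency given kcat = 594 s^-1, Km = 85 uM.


Catalytic efficiency = kcat / Km
= 594 / 85
= 6.9882 uM^-1*s^-1

6.9882 uM^-1*s^-1


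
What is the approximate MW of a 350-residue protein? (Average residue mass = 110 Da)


MW = n_residues * 110 Da
MW = 350 * 110
MW = 38500 Da

38500 Da


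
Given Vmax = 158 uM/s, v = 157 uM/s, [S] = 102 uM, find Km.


Km = [S] * (Vmax - v) / v
Km = 102 * (158 - 157) / 157
Km = 0.6497 uM

0.6497 uM


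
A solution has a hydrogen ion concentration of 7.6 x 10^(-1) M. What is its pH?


pH = -log10([H+])
pH = -log10(7.6 x 10^(-1))
pH = 0.1192

0.1192


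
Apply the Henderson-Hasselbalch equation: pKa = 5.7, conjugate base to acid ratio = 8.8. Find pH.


pH = pKa + log10([A-]/[HA])
pH = 5.7 + log10(8.8)
pH = 6.6445

6.6445


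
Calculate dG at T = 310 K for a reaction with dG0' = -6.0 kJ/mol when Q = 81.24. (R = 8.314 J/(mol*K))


dG = dG0' + RT * ln(Q) / 1000
dG = -6.0 + 8.314 * 310 * ln(81.24) / 1000
dG = 5.3336 kJ/mol

5.3336 kJ/mol


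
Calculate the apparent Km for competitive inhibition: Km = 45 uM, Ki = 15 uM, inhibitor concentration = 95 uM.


Km_app = Km * (1 + [I]/Ki)
Km_app = 45 * (1 + 95/15)
Km_app = 330.0 uM

330.0 uM


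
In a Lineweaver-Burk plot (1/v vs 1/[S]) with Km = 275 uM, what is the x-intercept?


x-intercept = -1/Km
= -1/275
= -0.0036 1/uM

-0.0036 1/uM


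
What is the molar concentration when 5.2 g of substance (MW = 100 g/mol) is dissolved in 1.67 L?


C = (mass / MW) / volume
C = (5.2 / 100) / 1.67
C = 0.0311 M

0.0311 M


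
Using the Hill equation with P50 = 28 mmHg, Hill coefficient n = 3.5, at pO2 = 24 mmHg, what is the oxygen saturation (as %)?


Y = pO2^n / (P50^n + pO2^n)
Y = 24^3.5 / (28^3.5 + 24^3.5)
Y = 36.83%

36.83%


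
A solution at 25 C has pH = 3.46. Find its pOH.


pOH = 14 - pH
pOH = 14 - 3.46
pOH = 10.54

10.54


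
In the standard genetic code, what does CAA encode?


Standard genetic code lookup.
Codon CAA -> Gln

Gln


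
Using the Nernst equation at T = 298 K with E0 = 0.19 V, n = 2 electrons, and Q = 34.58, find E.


E = E0 - (RT/nF) * ln(Q)
E = 0.19 - (8.314 * 298 / (2 * 96485)) * ln(34.58)
E = 0.1445 V

0.1445 V


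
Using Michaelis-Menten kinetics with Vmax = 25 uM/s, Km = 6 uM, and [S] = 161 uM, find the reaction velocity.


v = Vmax * [S] / (Km + [S])
v = 25 * 161 / (6 + 161)
v = 24.1018 uM/s

24.1018 uM/s


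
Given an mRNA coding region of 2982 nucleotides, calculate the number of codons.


codons = nucleotides / 3
codons = 2982 / 3 = 994

994


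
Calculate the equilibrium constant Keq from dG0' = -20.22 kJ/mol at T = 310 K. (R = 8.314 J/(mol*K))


Keq = exp(-dG0 * 1000 / (R * T))
Keq = exp(-(-20.22) * 1000 / (8.314 * 310))
Keq = 2553.6982

2553.6982


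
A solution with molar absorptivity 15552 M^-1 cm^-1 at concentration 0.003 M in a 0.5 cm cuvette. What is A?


A = epsilon * c * l
A = 15552 * 0.003 * 0.5
A = 23.328

23.328


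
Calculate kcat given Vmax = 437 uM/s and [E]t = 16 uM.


kcat = Vmax / [E]t
kcat = 437 / 16
kcat = 27.3125 s^-1

27.3125 s^-1


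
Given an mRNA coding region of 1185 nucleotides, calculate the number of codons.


codons = nucleotides / 3
codons = 1185 / 3 = 395

395


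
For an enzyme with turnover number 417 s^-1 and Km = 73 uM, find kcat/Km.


Catalytic efficiency = kcat / Km
= 417 / 73
= 5.7123 uM^-1*s^-1

5.7123 uM^-1*s^-1


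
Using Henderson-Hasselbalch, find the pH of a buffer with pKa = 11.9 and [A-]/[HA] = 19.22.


pH = pKa + log10([A-]/[HA])
pH = 11.9 + log10(19.22)
pH = 13.1838

13.1838


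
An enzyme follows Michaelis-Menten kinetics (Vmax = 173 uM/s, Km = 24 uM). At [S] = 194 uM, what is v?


v = Vmax * [S] / (Km + [S])
v = 173 * 194 / (24 + 194)
v = 153.9541 uM/s

153.9541 uM/s


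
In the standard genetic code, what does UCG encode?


Standard genetic code lookup.
Codon UCG -> Ser

Ser


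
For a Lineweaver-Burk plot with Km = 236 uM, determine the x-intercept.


x-intercept = -1/Km
= -1/236
= -0.0042 1/uM

-0.0042 1/uM


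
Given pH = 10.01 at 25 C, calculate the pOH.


pOH = 14 - pH
pOH = 14 - 10.01
pOH = 3.99

3.99


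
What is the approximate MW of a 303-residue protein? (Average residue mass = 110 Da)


MW = n_residues * 110 Da
MW = 303 * 110
MW = 33330 Da

33330 Da


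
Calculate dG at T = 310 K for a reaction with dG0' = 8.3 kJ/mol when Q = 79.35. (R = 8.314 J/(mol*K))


dG = dG0' + RT * ln(Q) / 1000
dG = 8.3 + 8.314 * 310 * ln(79.35) / 1000
dG = 19.5729 kJ/mol

19.5729 kJ/mol


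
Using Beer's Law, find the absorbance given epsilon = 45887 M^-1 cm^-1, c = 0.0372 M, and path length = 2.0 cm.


A = epsilon * c * l
A = 45887 * 0.0372 * 2.0
A = 3413.9928

3413.9928


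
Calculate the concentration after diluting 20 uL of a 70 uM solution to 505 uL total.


C2 = C1 * V1 / V2
C2 = 70 * 20 / 505
C2 = 2.7723 uM

2.7723 uM


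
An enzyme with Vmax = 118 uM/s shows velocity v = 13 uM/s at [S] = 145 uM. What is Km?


Km = [S] * (Vmax - v) / v
Km = 145 * (118 - 13) / 13
Km = 1171.1538 uM

1171.1538 uM


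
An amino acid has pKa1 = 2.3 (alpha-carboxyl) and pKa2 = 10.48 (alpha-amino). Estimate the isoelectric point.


pI = (pKa1 + pKa2) / 2
pI = (2.3 + 10.48) / 2
pI = 6.39

6.39


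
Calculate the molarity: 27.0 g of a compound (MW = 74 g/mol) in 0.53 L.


C = (mass / MW) / volume
C = (27.0 / 74) / 0.53
C = 0.6884 M

0.6884 M


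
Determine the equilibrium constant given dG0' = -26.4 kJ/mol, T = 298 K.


Keq = exp(-dG0 * 1000 / (R * T))
Keq = exp(-(-26.4) * 1000 / (8.314 * 298))
Keq = 42429.2584

42429.2584


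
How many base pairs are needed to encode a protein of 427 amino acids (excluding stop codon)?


Each amino acid = 1 codon = 3 bp
bp = 427 * 3 = 1281 bp

1281 bp


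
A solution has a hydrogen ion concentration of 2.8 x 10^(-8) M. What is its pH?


pH = -log10([H+])
pH = -log10(2.8 x 10^(-8))
pH = 7.5528

7.5528


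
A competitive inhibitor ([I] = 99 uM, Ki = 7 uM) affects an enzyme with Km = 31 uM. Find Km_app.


Km_app = Km * (1 + [I]/Ki)
Km_app = 31 * (1 + 99/7)
Km_app = 469.4286 uM

469.4286 uM


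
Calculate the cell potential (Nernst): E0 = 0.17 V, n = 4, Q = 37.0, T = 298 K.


E = E0 - (RT/nF) * ln(Q)
E = 0.17 - (8.314 * 298 / (4 * 96485)) * ln(37.0)
E = 0.1468 V

0.1468 V


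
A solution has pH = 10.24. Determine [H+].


[H+] = 10^(-pH)
[H+] = 10^(-10.24)
[H+] = 5.754e-11 M

5.754e-11 M


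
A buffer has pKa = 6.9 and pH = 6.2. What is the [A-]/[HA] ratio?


[A-]/[HA] = 10^(pH - pKa)
= 10^(6.2 - 6.9)
= 0.1995

0.1995


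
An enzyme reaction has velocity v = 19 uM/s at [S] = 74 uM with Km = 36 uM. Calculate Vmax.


Vmax = v * (Km + [S]) / [S]
Vmax = 19 * (36 + 74) / 74
Vmax = 28.2432 uM/s

28.2432 uM/s


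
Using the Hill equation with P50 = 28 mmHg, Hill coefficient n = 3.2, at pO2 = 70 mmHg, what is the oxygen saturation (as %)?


Y = pO2^n / (P50^n + pO2^n)
Y = 70^3.2 / (28^3.2 + 70^3.2)
Y = 94.94%

94.94%


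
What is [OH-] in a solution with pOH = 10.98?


[OH-] = 10^(-pOH)
[OH-] = 10^(-10.98)
[OH-] = 1.047e-11 M

1.047e-11 M


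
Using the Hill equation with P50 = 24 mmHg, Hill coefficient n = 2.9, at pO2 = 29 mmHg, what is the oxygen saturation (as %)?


Y = pO2^n / (P50^n + pO2^n)
Y = 29^2.9 / (24^2.9 + 29^2.9)
Y = 63.39%

63.39%


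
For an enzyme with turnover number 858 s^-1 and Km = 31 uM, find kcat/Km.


Catalytic efficiency = kcat / Km
= 858 / 31
= 27.6774 uM^-1*s^-1

27.6774 uM^-1*s^-1


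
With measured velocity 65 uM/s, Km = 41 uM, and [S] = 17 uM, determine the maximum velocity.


Vmax = v * (Km + [S]) / [S]
Vmax = 65 * (41 + 17) / 17
Vmax = 221.7647 uM/s

221.7647 uM/s


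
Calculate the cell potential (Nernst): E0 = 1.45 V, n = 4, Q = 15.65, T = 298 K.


E = E0 - (RT/nF) * ln(Q)
E = 1.45 - (8.314 * 298 / (4 * 96485)) * ln(15.65)
E = 1.4323 V

1.4323 V


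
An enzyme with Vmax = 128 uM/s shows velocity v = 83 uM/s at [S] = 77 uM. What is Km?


Km = [S] * (Vmax - v) / v
Km = 77 * (128 - 83) / 83
Km = 41.747 uM

41.747 uM


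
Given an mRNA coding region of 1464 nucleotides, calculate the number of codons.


codons = nucleotides / 3
codons = 1464 / 3 = 488

488


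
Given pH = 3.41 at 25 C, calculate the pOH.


pOH = 14 - pH
pOH = 14 - 3.41
pOH = 10.59

10.59


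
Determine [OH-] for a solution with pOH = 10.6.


[OH-] = 10^(-pOH)
[OH-] = 10^(-10.6)
[OH-] = 2.512e-11 M

2.512e-11 M


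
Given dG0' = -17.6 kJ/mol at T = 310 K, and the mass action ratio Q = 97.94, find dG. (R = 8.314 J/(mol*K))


dG = dG0' + RT * ln(Q) / 1000
dG = -17.6 + 8.314 * 310 * ln(97.94) / 1000
dG = -5.7846 kJ/mol

-5.7846 kJ/mol


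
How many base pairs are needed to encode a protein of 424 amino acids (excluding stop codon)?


Each amino acid = 1 codon = 3 bp
bp = 424 * 3 = 1272 bp

1272 bp


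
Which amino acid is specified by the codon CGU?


Standard genetic code lookup.
Codon CGU -> Arg

Arg


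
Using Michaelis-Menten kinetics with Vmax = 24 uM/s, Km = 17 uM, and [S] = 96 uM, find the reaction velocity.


v = Vmax * [S] / (Km + [S])
v = 24 * 96 / (17 + 96)
v = 20.3894 uM/s

20.3894 uM/s


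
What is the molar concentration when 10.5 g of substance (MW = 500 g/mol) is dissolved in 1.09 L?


C = (mass / MW) / volume
C = (10.5 / 500) / 1.09
C = 0.0193 M

0.0193 M


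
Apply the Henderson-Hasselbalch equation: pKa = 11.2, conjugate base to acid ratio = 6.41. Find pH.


pH = pKa + log10([A-]/[HA])
pH = 11.2 + log10(6.41)
pH = 12.0069

12.0069


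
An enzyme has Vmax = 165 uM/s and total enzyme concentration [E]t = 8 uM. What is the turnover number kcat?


kcat = Vmax / [E]t
kcat = 165 / 8
kcat = 20.625 s^-1

20.625 s^-1


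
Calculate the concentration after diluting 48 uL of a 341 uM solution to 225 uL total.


C2 = C1 * V1 / V2
C2 = 341 * 48 / 225
C2 = 72.7467 uM

72.7467 uM


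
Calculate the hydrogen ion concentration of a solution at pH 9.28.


[H+] = 10^(-pH)
[H+] = 10^(-9.28)
[H+] = 5.248e-10 M

5.248e-10 M


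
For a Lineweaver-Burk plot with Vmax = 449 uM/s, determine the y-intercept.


y-intercept = 1/Vmax
= 1/449
= 0.0022 s/uM

0.0022 s/uM
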